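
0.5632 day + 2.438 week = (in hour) 423.1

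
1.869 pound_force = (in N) 8.314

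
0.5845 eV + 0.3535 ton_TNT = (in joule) 1.479e+09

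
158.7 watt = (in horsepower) 0.2128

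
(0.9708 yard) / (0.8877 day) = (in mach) 3.399e-08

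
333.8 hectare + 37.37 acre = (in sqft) 3.756e+07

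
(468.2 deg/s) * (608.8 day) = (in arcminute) 1.478e+12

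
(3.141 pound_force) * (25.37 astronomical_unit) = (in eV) 3.31e+32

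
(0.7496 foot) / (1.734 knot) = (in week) 4.235e-07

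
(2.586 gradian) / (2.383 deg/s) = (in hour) 0.0002713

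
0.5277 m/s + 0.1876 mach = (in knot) 125.2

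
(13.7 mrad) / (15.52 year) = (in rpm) 2.673e-10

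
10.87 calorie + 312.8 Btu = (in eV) 2.06e+24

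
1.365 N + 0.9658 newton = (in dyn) 2.331e+05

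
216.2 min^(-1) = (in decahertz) 0.3603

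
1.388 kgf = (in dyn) 1.361e+06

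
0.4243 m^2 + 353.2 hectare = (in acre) 872.8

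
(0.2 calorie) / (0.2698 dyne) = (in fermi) 3.102e+20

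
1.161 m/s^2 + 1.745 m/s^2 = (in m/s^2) 2.906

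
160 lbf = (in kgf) 72.57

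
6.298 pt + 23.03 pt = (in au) 6.916e-14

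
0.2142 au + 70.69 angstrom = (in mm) 3.204e+13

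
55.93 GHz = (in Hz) 5.593e+10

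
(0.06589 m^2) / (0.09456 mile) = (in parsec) 1.403e-20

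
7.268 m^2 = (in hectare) 0.0007268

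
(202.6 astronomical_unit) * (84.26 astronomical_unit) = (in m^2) 3.82e+26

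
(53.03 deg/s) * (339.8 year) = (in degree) 5.683e+11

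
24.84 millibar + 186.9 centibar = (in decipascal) 1.894e+06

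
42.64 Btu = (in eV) 2.808e+23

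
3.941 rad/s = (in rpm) 37.63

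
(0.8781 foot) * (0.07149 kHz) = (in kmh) 68.88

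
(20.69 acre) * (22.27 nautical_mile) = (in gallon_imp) 7.596e+11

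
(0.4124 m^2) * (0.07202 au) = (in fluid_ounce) 1.502e+14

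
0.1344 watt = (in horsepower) 0.0001802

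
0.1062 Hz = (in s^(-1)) 0.1062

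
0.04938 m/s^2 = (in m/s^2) 0.04938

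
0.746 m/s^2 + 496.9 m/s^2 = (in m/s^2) 497.6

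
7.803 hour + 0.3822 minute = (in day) 0.3254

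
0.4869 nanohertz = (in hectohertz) 4.869e-12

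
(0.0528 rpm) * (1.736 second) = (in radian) 0.009599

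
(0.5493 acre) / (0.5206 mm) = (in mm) 4.27e+09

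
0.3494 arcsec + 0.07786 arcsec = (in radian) 2.071e-06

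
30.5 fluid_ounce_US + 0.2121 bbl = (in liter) 34.62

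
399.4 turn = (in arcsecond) 5.176e+08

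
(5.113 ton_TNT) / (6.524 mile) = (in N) 2.038e+06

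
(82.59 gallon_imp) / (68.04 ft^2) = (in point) 168.4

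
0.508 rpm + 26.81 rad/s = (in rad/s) 26.86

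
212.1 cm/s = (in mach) 0.006229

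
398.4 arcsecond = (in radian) 0.001931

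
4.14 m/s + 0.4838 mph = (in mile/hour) 9.745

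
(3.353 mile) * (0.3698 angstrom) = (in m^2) 1.995e-07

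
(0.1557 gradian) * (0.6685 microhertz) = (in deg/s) 9.368e-08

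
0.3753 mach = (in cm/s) 1.278e+04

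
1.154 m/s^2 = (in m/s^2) 1.154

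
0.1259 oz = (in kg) 0.003569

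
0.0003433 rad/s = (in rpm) 0.003278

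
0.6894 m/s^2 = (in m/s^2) 0.6894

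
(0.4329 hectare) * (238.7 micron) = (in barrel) 6.499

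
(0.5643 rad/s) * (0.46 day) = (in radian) 2.243e+04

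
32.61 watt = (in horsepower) 0.04373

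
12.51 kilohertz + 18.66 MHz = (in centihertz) 1.867e+09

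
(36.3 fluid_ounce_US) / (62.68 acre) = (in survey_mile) 2.63e-12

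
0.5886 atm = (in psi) 8.65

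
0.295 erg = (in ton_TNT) 7.051e-18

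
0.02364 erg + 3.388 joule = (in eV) 2.115e+19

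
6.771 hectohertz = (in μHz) 6.771e+08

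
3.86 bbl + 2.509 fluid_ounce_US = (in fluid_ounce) 2.075e+04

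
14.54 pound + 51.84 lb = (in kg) 30.11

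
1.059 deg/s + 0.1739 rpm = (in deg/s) 2.102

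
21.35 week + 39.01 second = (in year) 0.4095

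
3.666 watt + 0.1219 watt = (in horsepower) 0.00508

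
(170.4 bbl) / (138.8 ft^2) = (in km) 0.002101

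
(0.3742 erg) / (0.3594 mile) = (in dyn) 6.47e-06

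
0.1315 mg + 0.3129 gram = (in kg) 0.000313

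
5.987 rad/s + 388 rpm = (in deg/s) 2671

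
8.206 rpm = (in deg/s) 49.24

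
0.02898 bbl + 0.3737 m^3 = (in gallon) 99.94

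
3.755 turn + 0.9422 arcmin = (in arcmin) 8.111e+04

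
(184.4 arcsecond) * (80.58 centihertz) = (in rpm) 0.006879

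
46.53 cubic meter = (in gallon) 1.229e+04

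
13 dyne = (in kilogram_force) 1.326e-05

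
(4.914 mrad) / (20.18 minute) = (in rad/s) 4.058e-06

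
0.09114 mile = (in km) 0.1467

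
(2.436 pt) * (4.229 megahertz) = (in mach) 10.67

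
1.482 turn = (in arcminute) 3.201e+04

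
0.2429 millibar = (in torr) 0.1822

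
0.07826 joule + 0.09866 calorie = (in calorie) 0.1174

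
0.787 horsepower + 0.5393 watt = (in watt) 587.4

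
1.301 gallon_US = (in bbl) 0.03098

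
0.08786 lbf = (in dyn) 3.908e+04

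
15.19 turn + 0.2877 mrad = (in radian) 95.44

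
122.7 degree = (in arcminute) 7362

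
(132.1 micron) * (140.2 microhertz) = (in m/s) 1.852e-08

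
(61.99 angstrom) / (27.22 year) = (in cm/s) 7.221e-16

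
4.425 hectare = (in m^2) 4.425e+04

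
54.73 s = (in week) 9.049e-05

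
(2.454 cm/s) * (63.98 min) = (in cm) 9420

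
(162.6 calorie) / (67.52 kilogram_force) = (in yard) 1.124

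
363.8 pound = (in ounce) 5821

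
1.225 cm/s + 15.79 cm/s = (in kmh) 0.6125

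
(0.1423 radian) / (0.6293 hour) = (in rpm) 0.0005998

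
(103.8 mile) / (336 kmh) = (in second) 1790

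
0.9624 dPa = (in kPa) 9.624e-05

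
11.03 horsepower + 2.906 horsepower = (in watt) 1.039e+04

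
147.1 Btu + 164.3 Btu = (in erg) 3.285e+12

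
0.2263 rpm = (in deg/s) 1.358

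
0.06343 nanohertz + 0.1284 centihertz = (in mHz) 1.284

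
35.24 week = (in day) 246.7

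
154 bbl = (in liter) 2.448e+04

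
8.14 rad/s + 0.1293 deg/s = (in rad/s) 8.142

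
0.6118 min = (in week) 6.069e-05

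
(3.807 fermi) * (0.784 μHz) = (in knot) 5.802e-21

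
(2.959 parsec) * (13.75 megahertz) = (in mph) 2.808e+24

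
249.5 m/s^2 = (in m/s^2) 249.5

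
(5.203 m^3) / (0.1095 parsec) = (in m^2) 1.54e-15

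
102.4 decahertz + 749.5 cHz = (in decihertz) 1.031e+04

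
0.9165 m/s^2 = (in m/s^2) 0.9165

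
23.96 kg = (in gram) 2.396e+04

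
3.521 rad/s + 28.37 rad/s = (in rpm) 304.5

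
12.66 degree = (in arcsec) 4.558e+04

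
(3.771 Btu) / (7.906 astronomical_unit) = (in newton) 3.364e-09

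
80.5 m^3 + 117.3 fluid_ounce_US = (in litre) 8.05e+04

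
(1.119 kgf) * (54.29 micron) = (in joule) 0.0005958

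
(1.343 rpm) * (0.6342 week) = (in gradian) 3.434e+06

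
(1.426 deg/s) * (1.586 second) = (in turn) 0.006282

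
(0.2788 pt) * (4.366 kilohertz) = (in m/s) 0.4294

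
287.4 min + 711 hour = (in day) 29.82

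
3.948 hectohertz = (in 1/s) 394.8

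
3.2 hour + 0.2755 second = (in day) 0.1333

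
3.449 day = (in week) 0.4927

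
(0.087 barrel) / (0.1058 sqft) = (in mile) 0.0008744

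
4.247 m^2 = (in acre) 0.001049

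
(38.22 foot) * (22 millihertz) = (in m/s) 0.2563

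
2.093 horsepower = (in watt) 1561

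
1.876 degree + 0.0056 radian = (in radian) 0.03834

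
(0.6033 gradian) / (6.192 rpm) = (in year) 4.634e-10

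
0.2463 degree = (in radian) 0.004299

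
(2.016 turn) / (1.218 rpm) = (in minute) 1.655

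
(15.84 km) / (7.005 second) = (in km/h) 8140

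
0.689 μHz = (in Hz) 6.89e-07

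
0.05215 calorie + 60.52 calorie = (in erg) 2.534e+09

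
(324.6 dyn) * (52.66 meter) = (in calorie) 0.04085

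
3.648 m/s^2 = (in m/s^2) 3.648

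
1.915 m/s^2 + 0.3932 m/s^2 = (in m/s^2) 2.308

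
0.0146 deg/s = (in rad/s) 0.0002548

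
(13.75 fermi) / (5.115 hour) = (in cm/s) 7.467e-17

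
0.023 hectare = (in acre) 0.05683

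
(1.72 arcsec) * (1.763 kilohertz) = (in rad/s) 0.0147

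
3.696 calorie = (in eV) 9.652e+19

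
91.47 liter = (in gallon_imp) 20.12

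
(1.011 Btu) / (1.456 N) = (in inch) 2.884e+04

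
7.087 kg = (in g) 7087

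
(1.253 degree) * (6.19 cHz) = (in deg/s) 0.07756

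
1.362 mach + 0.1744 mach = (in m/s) 523.1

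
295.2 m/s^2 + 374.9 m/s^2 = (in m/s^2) 670.1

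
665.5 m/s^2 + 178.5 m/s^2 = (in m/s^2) 844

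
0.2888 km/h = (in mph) 0.1795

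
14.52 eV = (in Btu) 2.205e-21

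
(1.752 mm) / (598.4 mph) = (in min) 1.092e-07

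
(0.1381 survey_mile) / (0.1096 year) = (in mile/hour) 0.0001438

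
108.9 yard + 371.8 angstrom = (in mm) 9.958e+04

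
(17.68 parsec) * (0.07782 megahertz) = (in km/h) 1.528e+23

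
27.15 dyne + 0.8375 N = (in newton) 0.8378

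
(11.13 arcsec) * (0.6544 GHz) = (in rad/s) 3.531e+04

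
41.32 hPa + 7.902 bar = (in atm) 7.839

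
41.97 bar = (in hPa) 4.197e+04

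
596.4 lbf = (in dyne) 2.653e+08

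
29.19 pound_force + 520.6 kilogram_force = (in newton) 5235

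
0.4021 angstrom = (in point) 1.14e-07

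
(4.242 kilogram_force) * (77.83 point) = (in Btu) 0.001083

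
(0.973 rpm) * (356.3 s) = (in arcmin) 1.248e+05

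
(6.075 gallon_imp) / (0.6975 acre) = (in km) 9.784e-09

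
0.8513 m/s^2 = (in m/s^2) 0.8513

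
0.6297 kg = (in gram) 629.7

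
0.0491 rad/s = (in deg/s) 2.813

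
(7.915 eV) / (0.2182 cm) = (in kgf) 5.926e-17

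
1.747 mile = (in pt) 7.97e+06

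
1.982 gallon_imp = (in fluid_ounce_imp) 317.1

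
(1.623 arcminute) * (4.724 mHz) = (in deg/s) 0.0001278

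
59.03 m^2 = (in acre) 0.01459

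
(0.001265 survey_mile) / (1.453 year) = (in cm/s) 4.443e-06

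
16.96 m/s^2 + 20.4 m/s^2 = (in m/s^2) 37.36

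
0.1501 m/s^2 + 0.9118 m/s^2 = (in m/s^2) 1.062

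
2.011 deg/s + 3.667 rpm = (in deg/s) 24.01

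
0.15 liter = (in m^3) 0.00015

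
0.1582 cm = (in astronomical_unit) 1.058e-14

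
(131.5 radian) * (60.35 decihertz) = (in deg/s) 4.547e+04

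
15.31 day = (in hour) 367.4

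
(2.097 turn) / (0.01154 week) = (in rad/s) 0.001888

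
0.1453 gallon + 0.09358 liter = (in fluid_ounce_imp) 22.65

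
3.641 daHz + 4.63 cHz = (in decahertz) 3.646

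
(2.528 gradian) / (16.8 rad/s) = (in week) 3.908e-09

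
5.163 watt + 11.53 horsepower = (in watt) 8603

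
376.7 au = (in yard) 6.163e+13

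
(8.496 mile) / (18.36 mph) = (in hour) 0.4627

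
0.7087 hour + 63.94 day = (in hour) 1535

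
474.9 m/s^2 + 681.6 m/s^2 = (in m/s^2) 1156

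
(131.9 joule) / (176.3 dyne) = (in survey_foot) 2.455e+05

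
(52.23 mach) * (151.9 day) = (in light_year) 2.467e-05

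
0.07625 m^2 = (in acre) 1.884e-05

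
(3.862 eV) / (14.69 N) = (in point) 1.194e-16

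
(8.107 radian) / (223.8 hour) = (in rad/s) 1.006e-05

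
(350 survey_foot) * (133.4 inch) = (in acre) 0.08932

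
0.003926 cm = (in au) 2.624e-16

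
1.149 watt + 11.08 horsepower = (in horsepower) 11.08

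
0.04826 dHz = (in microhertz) 4826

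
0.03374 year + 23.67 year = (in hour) 2.076e+05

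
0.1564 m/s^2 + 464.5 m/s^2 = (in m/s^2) 464.7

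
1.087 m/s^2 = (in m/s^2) 1.087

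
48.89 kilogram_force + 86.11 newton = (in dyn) 5.656e+07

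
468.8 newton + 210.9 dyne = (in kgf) 47.8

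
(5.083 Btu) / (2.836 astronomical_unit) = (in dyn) 0.001264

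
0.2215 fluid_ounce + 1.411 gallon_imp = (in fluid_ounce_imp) 226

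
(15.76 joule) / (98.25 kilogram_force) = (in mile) 1.016e-05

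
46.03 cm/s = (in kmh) 1.657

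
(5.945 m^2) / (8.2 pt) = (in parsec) 6.66e-14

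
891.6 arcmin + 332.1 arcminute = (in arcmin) 1224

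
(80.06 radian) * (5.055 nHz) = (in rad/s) 4.047e-07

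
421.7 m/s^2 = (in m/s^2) 421.7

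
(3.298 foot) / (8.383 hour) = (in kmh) 0.0001199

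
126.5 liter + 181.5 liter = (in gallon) 81.36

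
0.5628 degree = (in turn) 0.001563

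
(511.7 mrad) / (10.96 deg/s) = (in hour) 0.0007431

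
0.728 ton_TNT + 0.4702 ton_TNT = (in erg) 5.013e+16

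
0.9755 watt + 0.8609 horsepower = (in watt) 642.9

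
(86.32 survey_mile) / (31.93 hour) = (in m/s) 1.209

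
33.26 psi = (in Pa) 2.293e+05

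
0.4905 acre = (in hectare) 0.1985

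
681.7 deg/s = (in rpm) 113.6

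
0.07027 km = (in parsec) 2.277e-15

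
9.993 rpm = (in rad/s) 1.046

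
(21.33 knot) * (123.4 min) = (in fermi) 8.124e+19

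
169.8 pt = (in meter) 0.0599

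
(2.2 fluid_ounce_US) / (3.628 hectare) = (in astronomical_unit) 1.199e-20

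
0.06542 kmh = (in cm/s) 1.817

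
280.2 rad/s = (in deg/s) 1.605e+04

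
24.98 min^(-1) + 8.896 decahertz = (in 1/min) 5363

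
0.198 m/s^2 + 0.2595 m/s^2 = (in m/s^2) 0.4575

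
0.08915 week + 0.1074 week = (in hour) 33.02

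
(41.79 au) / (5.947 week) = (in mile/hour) 3.888e+06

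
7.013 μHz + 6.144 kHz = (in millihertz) 6.144e+06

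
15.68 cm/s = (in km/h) 0.5645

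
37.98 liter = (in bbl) 0.2389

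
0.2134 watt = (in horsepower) 0.0002862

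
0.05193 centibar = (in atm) 0.0005125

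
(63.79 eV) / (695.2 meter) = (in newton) 1.47e-20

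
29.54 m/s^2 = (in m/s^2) 29.54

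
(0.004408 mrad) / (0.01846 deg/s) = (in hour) 3.8e-06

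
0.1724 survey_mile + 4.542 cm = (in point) 7.866e+05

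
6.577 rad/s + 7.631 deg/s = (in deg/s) 384.5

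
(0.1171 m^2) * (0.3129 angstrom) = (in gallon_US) 9.679e-10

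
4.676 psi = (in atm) 0.3182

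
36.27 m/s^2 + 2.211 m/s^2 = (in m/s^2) 38.48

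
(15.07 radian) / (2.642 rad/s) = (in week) 9.431e-06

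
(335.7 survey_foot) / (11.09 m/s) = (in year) 2.926e-07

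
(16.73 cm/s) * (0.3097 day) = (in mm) 4.477e+06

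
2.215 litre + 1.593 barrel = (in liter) 255.5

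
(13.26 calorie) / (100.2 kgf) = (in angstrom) 5.646e+08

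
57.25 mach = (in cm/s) 1.949e+06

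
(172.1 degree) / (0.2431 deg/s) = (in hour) 0.1966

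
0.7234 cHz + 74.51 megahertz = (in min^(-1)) 4.471e+09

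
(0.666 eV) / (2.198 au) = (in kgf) 3.309e-32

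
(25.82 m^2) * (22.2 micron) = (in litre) 0.5732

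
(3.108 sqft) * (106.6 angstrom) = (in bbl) 1.936e-08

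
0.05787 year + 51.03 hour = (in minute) 3.348e+04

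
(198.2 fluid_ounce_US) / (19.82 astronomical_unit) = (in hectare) 1.977e-19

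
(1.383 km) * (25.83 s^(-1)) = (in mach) 104.9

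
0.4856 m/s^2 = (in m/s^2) 0.4856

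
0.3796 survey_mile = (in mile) 0.3796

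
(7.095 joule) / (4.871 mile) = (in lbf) 0.0002035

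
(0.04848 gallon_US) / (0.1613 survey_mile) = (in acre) 1.747e-10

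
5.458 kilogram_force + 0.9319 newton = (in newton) 54.46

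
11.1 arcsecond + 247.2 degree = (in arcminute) 1.483e+04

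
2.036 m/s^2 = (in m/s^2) 2.036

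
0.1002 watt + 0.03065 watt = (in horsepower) 0.0001755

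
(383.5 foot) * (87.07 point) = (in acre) 0.0008872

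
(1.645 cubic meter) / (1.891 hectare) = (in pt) 0.2466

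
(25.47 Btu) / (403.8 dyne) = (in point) 1.886e+10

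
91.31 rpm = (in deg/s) 547.9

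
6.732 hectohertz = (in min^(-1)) 4.039e+04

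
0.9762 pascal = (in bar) 9.762e-06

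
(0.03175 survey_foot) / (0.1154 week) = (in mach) 4.072e-10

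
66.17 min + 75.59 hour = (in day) 3.196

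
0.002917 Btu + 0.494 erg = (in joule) 3.078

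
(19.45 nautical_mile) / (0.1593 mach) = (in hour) 0.1845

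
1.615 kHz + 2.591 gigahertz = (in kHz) 2.591e+06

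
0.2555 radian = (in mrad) 255.5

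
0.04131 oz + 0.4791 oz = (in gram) 14.75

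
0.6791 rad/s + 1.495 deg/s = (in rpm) 6.734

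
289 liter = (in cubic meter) 0.289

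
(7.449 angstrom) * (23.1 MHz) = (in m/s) 0.01721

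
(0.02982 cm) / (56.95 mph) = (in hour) 3.254e-09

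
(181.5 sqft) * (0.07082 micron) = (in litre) 0.001194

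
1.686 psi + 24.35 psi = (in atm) 1.772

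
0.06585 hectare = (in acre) 0.1627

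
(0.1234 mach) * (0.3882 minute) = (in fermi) 9.787e+17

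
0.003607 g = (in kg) 3.607e-06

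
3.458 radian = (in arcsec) 7.133e+05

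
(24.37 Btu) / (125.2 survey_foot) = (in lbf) 151.5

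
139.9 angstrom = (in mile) 8.693e-12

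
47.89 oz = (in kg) 1.358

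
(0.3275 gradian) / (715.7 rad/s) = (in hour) 1.997e-09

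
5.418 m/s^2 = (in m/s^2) 5.418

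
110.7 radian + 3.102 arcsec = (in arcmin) 3.806e+05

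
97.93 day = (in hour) 2350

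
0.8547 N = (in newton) 0.8547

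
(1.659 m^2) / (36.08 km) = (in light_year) 4.86e-21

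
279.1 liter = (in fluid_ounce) 9437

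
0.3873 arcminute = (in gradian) 0.007172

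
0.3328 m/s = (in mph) 0.7445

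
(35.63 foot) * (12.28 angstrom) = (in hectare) 1.334e-12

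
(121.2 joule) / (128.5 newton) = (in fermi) 9.432e+14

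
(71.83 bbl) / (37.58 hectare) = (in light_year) 3.212e-21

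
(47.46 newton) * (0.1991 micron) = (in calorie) 2.258e-06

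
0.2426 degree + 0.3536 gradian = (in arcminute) 33.65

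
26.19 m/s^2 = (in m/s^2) 26.19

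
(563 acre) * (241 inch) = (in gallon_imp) 3.068e+09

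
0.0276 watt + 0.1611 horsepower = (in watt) 120.2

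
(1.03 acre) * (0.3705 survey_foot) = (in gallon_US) 1.244e+05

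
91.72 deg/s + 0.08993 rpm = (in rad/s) 1.61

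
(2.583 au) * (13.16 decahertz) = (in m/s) 5.085e+13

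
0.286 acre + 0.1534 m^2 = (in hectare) 0.1158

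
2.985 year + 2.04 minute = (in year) 2.985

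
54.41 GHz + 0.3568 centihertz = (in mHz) 5.441e+13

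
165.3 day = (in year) 0.4529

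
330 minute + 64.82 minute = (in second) 2.369e+04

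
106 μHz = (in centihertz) 0.0106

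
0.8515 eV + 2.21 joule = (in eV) 1.379e+19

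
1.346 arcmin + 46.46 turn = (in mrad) 2.919e+05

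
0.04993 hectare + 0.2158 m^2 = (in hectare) 0.04995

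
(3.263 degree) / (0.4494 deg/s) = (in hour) 0.002017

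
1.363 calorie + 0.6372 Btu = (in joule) 678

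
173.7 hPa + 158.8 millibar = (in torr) 249.4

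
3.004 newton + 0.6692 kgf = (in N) 9.567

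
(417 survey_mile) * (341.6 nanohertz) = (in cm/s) 22.92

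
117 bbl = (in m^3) 18.6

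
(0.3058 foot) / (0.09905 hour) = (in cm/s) 0.02614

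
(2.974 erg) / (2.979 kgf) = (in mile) 6.326e-12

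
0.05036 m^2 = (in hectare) 5.036e-06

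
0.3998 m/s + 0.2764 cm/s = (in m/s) 0.4026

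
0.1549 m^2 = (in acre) 3.828e-05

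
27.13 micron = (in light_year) 2.868e-21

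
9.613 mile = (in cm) 1.547e+06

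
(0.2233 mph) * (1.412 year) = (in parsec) 1.441e-10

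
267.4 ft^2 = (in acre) 0.006139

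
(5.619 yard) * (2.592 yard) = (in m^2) 12.18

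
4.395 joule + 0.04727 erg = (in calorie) 1.05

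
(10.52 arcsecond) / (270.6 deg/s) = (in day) 1.25e-10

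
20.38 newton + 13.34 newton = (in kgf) 3.438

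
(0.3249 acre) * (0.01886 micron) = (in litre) 0.0248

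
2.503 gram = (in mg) 2503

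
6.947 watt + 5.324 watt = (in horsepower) 0.01646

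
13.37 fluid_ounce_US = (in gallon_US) 0.1045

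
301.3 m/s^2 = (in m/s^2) 301.3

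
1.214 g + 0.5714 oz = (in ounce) 0.6142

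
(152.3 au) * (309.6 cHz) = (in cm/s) 7.054e+15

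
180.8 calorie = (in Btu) 0.717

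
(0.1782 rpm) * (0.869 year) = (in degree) 2.93e+07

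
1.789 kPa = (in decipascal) 1.789e+04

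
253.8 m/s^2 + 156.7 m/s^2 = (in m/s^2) 410.5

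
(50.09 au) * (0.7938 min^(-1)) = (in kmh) 3.569e+11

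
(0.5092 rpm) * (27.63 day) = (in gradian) 8.104e+06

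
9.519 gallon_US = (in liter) 36.03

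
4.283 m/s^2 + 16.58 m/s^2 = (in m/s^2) 20.86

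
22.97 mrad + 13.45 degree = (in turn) 0.04102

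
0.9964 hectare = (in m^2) 9964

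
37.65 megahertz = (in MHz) 37.65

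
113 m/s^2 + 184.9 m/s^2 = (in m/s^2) 297.9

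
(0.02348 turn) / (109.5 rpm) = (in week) 2.127e-08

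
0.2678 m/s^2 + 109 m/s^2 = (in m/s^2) 109.3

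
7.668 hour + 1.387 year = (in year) 1.388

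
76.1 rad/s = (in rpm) 726.7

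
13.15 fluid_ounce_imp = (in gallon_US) 0.0987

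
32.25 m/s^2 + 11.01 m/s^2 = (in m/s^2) 43.26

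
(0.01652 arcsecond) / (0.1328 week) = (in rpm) 9.522e-12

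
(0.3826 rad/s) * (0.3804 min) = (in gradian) 555.9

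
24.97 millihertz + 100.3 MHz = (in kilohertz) 1.003e+05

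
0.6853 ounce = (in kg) 0.01943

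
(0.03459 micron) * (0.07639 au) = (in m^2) 395.3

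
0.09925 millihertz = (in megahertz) 9.925e-11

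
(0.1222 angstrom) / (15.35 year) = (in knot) 4.907e-20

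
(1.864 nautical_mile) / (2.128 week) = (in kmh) 0.009656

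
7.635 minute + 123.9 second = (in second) 582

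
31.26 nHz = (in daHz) 3.126e-09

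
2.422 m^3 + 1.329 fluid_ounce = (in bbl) 15.23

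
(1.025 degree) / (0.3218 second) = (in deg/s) 3.185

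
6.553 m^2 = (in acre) 0.001619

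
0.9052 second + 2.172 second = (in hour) 0.0008548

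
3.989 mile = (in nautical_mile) 3.466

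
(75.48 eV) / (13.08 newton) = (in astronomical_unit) 6.18e-30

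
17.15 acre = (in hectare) 6.94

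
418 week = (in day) 2926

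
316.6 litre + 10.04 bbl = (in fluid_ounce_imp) 6.732e+04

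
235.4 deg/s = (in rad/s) 4.109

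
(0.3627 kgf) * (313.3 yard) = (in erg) 1.019e+10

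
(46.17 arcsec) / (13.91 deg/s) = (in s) 0.000922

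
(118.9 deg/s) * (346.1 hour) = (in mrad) 2.586e+09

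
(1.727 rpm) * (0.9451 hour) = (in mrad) 6.153e+05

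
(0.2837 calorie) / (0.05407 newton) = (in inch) 864.3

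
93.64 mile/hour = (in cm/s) 4186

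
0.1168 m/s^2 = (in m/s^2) 0.1168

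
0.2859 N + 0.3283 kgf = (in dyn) 3.505e+05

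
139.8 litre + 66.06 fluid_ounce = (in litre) 141.8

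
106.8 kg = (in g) 1.068e+05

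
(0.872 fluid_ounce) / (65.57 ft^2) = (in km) 4.233e-09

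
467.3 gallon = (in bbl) 11.13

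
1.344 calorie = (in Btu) 0.00533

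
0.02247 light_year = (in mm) 2.126e+17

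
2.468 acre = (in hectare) 0.9988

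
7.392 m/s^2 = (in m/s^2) 7.392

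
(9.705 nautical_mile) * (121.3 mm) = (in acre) 0.5387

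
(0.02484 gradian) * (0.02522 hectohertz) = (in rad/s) 0.000984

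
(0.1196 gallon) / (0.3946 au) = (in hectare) 7.669e-19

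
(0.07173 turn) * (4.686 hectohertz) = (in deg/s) 1.21e+04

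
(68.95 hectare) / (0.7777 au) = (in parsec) 1.921e-22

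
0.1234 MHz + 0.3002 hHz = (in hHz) 1234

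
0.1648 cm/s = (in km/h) 0.005933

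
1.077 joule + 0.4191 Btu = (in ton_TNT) 1.059e-07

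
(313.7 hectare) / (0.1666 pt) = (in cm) 5.338e+12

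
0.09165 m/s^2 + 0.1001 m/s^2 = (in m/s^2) 0.1917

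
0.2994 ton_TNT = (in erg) 1.253e+16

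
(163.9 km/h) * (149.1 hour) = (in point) 6.927e+10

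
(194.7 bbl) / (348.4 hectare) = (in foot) 2.915e-05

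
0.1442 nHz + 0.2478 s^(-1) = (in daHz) 0.02478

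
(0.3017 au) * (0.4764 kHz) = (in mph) 4.81e+13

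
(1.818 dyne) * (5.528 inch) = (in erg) 25.53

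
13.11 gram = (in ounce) 0.4624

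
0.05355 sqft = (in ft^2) 0.05355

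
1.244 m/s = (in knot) 2.418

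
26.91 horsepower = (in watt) 2.007e+04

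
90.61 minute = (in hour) 1.51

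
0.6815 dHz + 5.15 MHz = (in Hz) 5.15e+06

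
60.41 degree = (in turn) 0.1678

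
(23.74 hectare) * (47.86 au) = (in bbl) 1.069e+19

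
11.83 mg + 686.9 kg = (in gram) 6.869e+05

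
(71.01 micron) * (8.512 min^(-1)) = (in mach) 2.959e-08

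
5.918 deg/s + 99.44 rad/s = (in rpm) 950.6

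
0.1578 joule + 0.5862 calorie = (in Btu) 0.002474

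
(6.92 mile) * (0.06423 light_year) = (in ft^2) 7.284e+19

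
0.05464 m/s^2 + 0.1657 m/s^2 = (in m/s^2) 0.2203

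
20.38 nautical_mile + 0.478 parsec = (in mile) 9.165e+12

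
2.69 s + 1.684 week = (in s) 1.018e+06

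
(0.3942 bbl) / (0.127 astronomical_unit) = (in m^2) 3.299e-12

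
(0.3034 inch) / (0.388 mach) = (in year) 1.85e-12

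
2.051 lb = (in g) 930.3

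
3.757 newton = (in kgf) 0.3831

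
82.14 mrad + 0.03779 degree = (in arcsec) 1.708e+04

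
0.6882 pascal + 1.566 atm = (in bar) 1.587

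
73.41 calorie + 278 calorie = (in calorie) 351.4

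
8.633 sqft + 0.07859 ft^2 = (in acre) 0.0002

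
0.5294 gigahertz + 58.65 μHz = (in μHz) 5.294e+14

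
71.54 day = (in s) 6.181e+06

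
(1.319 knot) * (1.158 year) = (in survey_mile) 1.54e+04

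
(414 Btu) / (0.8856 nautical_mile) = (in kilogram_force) 27.16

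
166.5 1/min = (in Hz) 2.775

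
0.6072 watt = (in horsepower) 0.0008143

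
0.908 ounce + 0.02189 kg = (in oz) 1.68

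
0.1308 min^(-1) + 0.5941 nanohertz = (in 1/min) 0.1308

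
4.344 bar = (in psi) 63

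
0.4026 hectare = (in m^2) 4026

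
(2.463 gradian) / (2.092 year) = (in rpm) 5.6e-09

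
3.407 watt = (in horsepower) 0.004569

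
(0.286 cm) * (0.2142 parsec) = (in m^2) 1.89e+13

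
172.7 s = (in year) 5.476e-06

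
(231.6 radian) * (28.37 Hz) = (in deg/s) 3.765e+05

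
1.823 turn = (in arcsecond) 2.363e+06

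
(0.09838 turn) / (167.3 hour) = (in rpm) 9.801e-06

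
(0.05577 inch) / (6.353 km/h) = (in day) 9.291e-09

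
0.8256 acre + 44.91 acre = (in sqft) 1.992e+06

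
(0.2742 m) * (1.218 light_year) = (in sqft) 3.401e+16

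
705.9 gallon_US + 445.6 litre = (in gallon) 823.6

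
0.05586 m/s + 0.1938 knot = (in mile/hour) 0.348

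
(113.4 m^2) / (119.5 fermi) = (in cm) 9.49e+16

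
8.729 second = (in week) 1.443e-05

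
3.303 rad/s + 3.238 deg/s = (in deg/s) 192.5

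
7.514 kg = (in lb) 16.57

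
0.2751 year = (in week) 14.34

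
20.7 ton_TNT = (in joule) 8.661e+10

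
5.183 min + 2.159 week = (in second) 1.306e+06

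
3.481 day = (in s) 3.008e+05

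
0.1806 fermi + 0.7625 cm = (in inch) 0.3002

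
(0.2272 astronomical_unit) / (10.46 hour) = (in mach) 2651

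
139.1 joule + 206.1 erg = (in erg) 1.391e+09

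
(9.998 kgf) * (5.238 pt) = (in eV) 1.131e+18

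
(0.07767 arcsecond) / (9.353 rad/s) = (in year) 1.277e-15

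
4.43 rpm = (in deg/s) 26.58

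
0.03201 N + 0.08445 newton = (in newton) 0.1165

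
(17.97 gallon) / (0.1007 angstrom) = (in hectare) 6.755e+05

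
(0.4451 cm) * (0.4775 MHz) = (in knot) 4131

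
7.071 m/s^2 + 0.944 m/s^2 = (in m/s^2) 8.015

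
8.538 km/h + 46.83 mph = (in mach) 0.06845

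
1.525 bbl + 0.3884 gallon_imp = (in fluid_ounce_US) 8258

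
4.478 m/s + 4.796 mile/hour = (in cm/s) 662.2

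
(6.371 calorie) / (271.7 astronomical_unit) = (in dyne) 6.558e-08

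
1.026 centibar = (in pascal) 1026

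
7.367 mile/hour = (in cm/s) 329.3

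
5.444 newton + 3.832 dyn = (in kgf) 0.5551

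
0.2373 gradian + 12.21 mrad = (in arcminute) 54.79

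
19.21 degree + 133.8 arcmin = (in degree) 21.44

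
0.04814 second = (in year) 1.527e-09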